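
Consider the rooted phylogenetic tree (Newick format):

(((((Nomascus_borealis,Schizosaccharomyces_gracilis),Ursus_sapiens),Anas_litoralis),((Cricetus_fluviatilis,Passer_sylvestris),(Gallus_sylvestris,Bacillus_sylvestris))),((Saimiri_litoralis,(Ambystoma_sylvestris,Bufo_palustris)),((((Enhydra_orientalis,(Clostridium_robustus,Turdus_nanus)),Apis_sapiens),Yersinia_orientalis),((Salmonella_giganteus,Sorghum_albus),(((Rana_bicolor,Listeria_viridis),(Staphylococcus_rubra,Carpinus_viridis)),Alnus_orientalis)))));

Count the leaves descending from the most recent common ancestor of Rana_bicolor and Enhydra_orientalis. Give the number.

The MRCA of Rana_bicolor and Enhydra_orientalis is the node subtending ((((Enhydra_orientalis,(Clostridium_robustus,Turdus_nanus)),Apis_sapiens),Yersinia_orientalis),((Salmonella_giganteus,Sorghum_albus),(((Rana_bicolor,Listeria_viridis),(Staphylococcus_rubra,Carpinus_viridis)),Alnus_orientalis))).
That clade contains 12 terminal taxa: Alnus_orientalis, Apis_sapiens, Carpinus_viridis, Clostridium_robustus, Enhydra_orientalis, Listeria_viridis, Rana_bicolor, Salmonella_giganteus, Sorghum_albus, Staphylococcus_rubra, Turdus_nanus, Yersinia_orientalis.

12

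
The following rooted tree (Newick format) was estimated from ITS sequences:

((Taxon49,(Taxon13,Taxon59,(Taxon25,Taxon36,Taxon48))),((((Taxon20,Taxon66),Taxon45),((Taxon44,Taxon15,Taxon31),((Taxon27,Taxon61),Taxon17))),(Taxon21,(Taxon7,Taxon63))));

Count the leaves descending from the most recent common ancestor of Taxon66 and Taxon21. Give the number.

The MRCA of Taxon66 and Taxon21 is the node subtending ((((Taxon20,Taxon66),Taxon45),((Taxon44,Taxon15,Taxon31),((Taxon27,Taxon61),Taxon17))),(Taxon21,(Taxon7,Taxon63))).
That clade contains 12 terminal taxa: Taxon15, Taxon17, Taxon20, Taxon21, Taxon27, Taxon31, Taxon44, Taxon45, Taxon61, Taxon63, Taxon66, Taxon7.

12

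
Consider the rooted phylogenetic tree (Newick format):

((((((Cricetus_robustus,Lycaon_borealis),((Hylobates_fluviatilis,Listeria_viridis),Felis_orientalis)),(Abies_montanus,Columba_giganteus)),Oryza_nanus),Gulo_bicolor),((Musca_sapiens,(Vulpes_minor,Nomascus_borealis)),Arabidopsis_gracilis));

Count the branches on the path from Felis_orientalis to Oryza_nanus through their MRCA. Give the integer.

The MRCA of Felis_orientalis and Oryza_nanus is the node subtending ((((Cricetus_robustus,Lycaon_borealis),((Hylobates_fluviatilis,Listeria_viridis),Felis_orientalis)),(Abies_montanus,Columba_giganteus)),Oryza_nanus).
From Felis_orientalis up to that node: 4 branches. From Oryza_nanus up to the same node: 1 branch. Total: 4 + 1 = 5.

5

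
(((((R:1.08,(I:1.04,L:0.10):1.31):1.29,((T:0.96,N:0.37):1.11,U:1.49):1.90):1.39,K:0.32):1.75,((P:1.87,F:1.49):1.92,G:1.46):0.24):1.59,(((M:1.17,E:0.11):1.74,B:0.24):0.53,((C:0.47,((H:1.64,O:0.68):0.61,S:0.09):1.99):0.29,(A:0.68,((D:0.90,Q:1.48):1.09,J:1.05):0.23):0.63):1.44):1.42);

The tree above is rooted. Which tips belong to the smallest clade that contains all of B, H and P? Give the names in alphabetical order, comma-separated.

A, B, C, D, E, F, G, H, I, J, K, L, M, N, O, P, Q, R, S, T, U

Tracing B: it sits inside ((M,E),B).
Tracing H: it sits inside (H,O).
Tracing P: it sits inside (P,F).
The smallest clade enclosing all 3 is the whole tree (their MRCA is the root), so the answer is all 21 tips in alphabetical order.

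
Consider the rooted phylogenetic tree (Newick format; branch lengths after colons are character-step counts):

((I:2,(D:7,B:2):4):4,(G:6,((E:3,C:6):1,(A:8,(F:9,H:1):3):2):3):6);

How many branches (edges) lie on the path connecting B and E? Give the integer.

7

The MRCA of B and E is the root of the tree.
From B up to that node: 3 branches. From E up to the same node: 4 branches. Total: 3 + 4 = 7.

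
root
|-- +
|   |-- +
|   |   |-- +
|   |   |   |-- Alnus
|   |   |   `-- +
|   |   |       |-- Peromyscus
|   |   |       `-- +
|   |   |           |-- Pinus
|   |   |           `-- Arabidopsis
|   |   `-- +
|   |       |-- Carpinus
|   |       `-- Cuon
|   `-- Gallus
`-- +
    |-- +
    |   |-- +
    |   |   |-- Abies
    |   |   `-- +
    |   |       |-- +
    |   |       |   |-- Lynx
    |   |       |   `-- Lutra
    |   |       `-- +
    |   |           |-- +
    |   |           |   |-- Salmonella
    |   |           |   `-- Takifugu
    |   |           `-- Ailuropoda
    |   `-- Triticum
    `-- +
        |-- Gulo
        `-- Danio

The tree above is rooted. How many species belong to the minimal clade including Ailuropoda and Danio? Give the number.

9

The MRCA of Ailuropoda and Danio is the node subtending (((Abies,((Lynx,Lutra),((Salmonella,Takifugu),Ailuropoda))),Triticum),(Gulo,Danio)).
That clade contains 9 terminal taxa: Abies, Ailuropoda, Danio, Gulo, Lutra, Lynx, Salmonella, Takifugu, Triticum.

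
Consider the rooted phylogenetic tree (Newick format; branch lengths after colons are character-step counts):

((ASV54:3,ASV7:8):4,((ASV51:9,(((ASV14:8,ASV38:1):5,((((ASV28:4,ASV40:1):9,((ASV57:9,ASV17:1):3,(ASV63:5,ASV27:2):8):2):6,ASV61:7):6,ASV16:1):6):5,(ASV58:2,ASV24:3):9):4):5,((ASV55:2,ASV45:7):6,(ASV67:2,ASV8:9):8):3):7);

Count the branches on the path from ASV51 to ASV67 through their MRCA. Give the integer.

5

The MRCA of ASV51 and ASV67 is the node subtending ((ASV51,(((ASV14,ASV38),((((ASV28,ASV40),((ASV57,ASV17),(ASV63,ASV27))),ASV61),ASV16)),(ASV58,ASV24))),((ASV55,ASV45),(ASV67,ASV8))).
From ASV51 up to that node: 2 branches. From ASV67 up to the same node: 3 branches. Total: 2 + 3 = 5.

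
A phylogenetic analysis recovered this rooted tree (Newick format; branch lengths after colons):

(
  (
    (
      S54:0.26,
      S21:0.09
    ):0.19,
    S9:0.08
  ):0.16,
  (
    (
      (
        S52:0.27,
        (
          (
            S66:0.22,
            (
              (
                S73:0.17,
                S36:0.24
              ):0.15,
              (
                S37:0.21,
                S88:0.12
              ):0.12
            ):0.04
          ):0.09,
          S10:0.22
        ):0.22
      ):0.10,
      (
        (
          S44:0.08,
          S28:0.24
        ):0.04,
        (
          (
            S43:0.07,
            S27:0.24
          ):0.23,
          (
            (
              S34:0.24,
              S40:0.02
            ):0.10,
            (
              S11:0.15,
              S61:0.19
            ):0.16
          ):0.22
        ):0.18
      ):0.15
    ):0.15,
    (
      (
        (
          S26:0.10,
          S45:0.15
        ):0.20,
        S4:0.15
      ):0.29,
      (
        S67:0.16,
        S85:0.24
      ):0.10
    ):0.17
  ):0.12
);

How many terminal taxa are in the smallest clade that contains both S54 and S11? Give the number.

23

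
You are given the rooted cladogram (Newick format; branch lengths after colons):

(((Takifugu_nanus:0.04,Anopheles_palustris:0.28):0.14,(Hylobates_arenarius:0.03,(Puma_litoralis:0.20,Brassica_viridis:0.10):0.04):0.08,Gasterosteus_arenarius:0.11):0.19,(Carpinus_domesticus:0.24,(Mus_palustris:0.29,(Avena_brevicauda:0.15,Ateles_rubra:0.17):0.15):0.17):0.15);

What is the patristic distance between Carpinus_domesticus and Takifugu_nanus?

The path runs Carpinus_domesticus → … → MRCA → … → Takifugu_nanus; the MRCA is the root of the tree.
Branch lengths along that path: 0.24 + 0.15 + 0.19 + 0.14 + 0.04 = 0.76.

0.76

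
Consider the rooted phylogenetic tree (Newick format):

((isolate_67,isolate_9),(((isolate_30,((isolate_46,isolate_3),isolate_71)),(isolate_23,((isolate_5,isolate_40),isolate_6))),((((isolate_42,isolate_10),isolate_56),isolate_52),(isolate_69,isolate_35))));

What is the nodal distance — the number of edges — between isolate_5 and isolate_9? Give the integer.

The MRCA of isolate_5 and isolate_9 is the root of the tree.
From isolate_5 up to that node: 6 branches. From isolate_9 up to the same node: 2 branches. Total: 6 + 2 = 8.

8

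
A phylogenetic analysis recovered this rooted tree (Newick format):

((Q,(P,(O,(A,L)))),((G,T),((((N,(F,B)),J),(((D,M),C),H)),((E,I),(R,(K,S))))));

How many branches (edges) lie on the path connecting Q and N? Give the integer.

The MRCA of Q and N is the root of the tree.
From Q up to that node: 2 branches. From N up to the same node: 6 branches. Total: 2 + 6 = 8.

8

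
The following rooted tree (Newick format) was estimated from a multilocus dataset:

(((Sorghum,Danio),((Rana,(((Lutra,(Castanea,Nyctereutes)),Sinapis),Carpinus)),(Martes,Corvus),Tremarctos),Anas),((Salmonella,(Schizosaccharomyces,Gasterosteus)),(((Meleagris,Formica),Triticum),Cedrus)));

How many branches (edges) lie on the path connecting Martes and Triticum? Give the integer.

8

The MRCA of Martes and Triticum is the root of the tree.
From Martes up to that node: 4 branches. From Triticum up to the same node: 4 branches. Total: 4 + 4 = 8.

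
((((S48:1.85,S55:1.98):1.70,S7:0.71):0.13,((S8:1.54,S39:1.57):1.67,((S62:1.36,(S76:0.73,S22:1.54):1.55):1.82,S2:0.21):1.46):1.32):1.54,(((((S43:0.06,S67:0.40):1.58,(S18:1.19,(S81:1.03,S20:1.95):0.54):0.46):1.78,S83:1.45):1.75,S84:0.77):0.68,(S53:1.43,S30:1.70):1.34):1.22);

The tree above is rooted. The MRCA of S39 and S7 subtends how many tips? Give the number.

9

The MRCA of S39 and S7 is the node subtending (((S48,S55),S7),((S8,S39),((S62,(S76,S22)),S2))).
That clade contains 9 terminal taxa: S2, S22, S39, S48, S55, S62, S7, S76, S8.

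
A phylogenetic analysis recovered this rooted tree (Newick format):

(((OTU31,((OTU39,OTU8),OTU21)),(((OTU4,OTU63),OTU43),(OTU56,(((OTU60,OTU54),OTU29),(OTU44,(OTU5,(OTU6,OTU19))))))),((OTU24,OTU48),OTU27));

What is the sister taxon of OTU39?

OTU39 attaches to the tree at the node subtending (OTU39,OTU8).
The other lineage descending from that same node — the sister group — is the single tip OTU8.

OTU8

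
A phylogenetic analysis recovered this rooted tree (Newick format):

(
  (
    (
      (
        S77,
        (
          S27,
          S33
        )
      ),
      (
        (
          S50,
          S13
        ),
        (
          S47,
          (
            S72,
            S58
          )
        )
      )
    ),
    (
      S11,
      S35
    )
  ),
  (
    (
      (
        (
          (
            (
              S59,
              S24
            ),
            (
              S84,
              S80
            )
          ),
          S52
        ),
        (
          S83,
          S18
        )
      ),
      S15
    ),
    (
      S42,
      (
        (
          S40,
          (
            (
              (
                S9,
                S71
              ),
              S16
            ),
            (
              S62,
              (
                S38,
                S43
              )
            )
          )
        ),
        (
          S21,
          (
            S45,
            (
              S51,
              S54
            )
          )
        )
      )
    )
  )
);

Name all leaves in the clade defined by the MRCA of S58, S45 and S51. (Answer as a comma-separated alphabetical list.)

S11, S13, S15, S16, S18, S21, S24, S27, S33, S35, S38, S40, S42, S43, S45, S47, S50, S51, S52, S54, S58, S59, S62, S71, S72, S77, S80, S83, S84, S9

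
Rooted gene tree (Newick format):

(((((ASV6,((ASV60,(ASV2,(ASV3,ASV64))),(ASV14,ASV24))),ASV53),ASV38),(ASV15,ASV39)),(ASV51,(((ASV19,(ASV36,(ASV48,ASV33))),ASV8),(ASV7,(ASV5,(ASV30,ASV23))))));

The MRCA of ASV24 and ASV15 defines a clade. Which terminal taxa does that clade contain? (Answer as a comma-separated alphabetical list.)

ASV14, ASV15, ASV2, ASV24, ASV3, ASV38, ASV39, ASV53, ASV6, ASV60, ASV64

Tracing ASV24: it sits inside (ASV14,ASV24).
Tracing ASV15: it sits inside (ASV15,ASV39).
The smallest clade enclosing both is ((((ASV6,((ASV60,(ASV2,(ASV3,ASV64))),(ASV14,ASV24))),ASV53),ASV38),(ASV15,ASV39)); the answer is its 11 terminal taxa in alphabetical order.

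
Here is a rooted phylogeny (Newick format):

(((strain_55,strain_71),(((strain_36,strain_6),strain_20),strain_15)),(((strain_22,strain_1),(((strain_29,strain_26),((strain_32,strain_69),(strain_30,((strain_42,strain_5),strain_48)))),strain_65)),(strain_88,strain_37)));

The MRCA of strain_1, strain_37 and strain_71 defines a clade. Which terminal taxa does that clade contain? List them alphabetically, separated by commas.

Tracing strain_1: it sits inside (strain_22,strain_1).
Tracing strain_37: it sits inside (strain_88,strain_37).
Tracing strain_71: it sits inside (strain_55,strain_71).
The smallest clade enclosing all 3 is the whole tree (their MRCA is the root), so the answer is all 19 tips in alphabetical order.

strain_1, strain_15, strain_20, strain_22, strain_26, strain_29, strain_30, strain_32, strain_36, strain_37, strain_42, strain_48, strain_5, strain_55, strain_6, strain_65, strain_69, strain_71, strain_88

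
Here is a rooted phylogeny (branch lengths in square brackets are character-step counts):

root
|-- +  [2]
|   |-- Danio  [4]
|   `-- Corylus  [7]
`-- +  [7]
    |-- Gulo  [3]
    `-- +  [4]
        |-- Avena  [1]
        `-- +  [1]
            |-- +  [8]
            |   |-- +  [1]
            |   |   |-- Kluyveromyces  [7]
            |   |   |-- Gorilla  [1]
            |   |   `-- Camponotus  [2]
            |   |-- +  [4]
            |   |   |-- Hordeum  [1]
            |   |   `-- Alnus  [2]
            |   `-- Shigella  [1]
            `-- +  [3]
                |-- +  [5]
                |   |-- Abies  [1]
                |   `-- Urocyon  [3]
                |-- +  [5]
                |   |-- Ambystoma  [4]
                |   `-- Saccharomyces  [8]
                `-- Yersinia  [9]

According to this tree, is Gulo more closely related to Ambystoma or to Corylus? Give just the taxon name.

Ambystoma

The MRCA of Gulo and Ambystoma subtends (Gulo,(Avena,(((Kluyveromyces,Gorilla,Camponotus),(Hordeum,Alnus),Shigella),((Abies,Urocyon),(Ambystoma,Saccharomyces),Yersinia)))) (13 taxa).
The MRCA of Gulo and Corylus is the root, subtending the entire tree (15 taxa).
The first is nested inside the second, so Gulo shares a more recent common ancestor with Ambystoma.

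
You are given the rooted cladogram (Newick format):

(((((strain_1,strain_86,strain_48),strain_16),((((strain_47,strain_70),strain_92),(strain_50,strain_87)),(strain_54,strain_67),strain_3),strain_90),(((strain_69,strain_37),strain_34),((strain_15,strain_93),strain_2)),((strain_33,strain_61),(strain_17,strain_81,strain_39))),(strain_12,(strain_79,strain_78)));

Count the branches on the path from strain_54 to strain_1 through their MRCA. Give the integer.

The MRCA of strain_54 and strain_1 is the node subtending (((strain_1,strain_86,strain_48),strain_16),((((strain_47,strain_70),strain_92),(strain_50,strain_87)),(strain_54,strain_67),strain_3),strain_90).
From strain_54 up to that node: 3 branches. From strain_1 up to the same node: 3 branches. Total: 3 + 3 = 6.

6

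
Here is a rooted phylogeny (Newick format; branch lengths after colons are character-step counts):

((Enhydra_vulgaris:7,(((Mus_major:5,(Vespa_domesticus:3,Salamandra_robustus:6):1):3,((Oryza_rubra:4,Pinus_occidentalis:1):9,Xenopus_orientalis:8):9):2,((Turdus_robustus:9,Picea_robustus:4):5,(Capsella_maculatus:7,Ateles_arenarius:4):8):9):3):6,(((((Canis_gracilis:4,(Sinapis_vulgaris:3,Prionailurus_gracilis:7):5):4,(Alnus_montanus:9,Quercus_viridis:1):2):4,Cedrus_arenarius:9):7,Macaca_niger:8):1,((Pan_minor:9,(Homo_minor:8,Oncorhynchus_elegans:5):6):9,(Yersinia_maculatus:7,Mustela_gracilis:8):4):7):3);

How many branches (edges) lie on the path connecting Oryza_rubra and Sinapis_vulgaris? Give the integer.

13

The MRCA of Oryza_rubra and Sinapis_vulgaris is the root of the tree.
From Oryza_rubra up to that node: 6 branches. From Sinapis_vulgaris up to the same node: 7 branches. Total: 6 + 7 = 13.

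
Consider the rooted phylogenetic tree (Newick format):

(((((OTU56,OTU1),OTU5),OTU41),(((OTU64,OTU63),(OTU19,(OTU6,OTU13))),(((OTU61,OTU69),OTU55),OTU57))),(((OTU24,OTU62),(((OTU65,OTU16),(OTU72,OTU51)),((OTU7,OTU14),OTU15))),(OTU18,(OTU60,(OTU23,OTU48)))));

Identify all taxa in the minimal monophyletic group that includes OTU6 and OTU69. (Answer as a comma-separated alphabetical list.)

Tracing OTU6: it sits inside (OTU6,OTU13).
Tracing OTU69: it sits inside (OTU61,OTU69).
The smallest clade enclosing both is (((OTU64,OTU63),(OTU19,(OTU6,OTU13))),(((OTU61,OTU69),OTU55),OTU57)); the answer is its 9 terminal taxa in alphabetical order.

OTU13, OTU19, OTU55, OTU57, OTU6, OTU61, OTU63, OTU64, OTU69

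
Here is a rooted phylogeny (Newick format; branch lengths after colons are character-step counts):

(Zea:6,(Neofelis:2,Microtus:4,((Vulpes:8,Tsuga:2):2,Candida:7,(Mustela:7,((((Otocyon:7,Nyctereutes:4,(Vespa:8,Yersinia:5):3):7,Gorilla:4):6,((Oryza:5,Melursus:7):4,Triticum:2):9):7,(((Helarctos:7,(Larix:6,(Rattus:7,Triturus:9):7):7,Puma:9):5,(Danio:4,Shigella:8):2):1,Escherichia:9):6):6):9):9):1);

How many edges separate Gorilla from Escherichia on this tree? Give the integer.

The MRCA of Gorilla and Escherichia is the node subtending ((((Otocyon,Nyctereutes,(Vespa,Yersinia)),Gorilla),((Oryza,Melursus),Triticum)),(((Helarctos,(Larix,(Rattus,Triturus)),Puma),(Danio,Shigella)),Escherichia)).
From Gorilla up to that node: 3 branches. From Escherichia up to the same node: 2 branches. Total: 3 + 2 = 5.

5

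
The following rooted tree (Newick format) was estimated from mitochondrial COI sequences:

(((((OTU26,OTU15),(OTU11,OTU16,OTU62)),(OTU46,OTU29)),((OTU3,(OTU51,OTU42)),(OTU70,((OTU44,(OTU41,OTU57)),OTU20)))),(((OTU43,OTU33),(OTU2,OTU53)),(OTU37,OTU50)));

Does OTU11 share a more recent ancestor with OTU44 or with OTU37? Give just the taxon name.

The MRCA of OTU11 and OTU44 subtends ((((OTU26,OTU15),(OTU11,OTU16,OTU62)),(OTU46,OTU29)),((OTU3,(OTU51,OTU42)),(OTU70,((OTU44,(OTU41,OTU57)),OTU20)))) (15 taxa).
The MRCA of OTU11 and OTU37 is the root, subtending the entire tree (21 taxa).
The first is nested inside the second, so OTU11 shares a more recent common ancestor with OTU44.

OTU44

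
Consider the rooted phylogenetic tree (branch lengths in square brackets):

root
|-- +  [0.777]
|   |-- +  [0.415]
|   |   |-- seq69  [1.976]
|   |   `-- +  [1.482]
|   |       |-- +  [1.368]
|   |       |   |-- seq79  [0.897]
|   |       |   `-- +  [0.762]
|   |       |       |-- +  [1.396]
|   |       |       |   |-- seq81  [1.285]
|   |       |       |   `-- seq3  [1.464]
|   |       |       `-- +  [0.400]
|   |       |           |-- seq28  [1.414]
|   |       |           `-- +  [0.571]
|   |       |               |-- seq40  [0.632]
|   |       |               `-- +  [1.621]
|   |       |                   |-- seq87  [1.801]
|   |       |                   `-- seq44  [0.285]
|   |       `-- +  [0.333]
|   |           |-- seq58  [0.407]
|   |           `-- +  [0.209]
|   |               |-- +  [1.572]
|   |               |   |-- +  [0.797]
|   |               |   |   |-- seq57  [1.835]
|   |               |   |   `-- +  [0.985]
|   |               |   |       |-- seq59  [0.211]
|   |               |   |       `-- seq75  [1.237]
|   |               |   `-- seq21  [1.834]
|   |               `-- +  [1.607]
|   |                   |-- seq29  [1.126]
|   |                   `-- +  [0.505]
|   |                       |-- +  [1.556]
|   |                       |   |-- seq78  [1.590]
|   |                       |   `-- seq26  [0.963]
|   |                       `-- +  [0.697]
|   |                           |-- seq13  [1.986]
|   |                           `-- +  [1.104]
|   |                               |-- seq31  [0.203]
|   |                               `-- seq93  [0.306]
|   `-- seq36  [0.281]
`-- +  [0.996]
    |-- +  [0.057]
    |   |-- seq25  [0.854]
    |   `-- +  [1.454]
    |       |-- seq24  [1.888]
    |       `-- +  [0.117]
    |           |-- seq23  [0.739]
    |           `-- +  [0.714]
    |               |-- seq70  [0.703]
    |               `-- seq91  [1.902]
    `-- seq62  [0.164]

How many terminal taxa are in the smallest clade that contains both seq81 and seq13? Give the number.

The MRCA of seq81 and seq13 is the node subtending ((seq79,((seq81,seq3),(seq28,(seq40,(seq87,seq44))))),(seq58,(((seq57,(seq59,seq75)),seq21),(seq29,((seq78,seq26),(seq13,(seq31,seq93))))))).
That clade contains 18 terminal taxa: seq13, seq21, seq26, seq28, seq29, seq3, seq31, seq40, seq44, seq57, seq58, seq59, seq75, seq78, seq79, seq81, seq87, seq93.

18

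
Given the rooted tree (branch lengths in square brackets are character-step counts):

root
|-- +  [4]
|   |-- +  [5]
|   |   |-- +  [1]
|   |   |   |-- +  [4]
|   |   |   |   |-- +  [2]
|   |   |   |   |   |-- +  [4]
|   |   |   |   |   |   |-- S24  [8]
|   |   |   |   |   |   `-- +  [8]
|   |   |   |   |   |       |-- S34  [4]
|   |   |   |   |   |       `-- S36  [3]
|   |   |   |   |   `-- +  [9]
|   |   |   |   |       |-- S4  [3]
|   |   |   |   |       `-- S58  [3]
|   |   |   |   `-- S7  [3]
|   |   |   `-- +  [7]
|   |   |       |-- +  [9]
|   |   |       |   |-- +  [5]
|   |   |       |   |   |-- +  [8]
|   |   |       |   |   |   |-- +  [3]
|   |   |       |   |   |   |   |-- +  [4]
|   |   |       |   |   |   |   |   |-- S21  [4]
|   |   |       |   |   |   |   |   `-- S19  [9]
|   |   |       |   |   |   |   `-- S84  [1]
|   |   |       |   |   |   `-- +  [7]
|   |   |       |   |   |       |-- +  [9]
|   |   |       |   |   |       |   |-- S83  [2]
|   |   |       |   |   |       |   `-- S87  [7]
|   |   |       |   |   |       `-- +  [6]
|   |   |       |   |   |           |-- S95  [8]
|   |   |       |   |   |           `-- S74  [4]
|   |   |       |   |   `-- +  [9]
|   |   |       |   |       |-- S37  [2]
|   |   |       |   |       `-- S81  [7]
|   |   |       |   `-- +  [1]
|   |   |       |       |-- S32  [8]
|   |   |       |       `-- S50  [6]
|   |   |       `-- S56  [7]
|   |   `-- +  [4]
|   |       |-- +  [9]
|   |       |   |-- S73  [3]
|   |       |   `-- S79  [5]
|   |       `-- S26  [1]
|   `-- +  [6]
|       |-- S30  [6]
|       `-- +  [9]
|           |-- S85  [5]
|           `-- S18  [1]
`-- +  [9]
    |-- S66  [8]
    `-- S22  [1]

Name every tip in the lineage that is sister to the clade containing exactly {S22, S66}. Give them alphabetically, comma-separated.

S18, S19, S21, S24, S26, S30, S32, S34, S36, S37, S4, S50, S56, S58, S7, S73, S74, S79, S81, S83, S84, S85, S87, S95

The clade containing exactly {S22, S66} attaches directly to the root of the tree.
The other lineage descending from that same node — the sister group — is ((((((S24,(S34,S36)),(S4,S58)),S7),((((((S21,S19),S84),((S83,S87),(S95,S74))),(S37,S81)),(S32,S50)),S56)),((S73,S79),S26)),(S30,(S85,S18))); its 24 tips in alphabetical order are the answer.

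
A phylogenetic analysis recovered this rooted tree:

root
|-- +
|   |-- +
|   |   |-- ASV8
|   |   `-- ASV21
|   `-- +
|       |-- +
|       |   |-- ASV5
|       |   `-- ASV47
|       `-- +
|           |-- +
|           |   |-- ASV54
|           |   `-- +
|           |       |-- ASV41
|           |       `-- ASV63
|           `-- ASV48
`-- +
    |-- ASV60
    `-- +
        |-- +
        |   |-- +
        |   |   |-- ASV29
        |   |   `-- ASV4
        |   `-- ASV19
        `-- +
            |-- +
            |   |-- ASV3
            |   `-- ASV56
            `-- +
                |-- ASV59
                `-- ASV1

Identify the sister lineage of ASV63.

ASV63 attaches to the tree at the node subtending (ASV41,ASV63).
The other lineage descending from that same node — the sister group — is the single tip ASV41.

ASV41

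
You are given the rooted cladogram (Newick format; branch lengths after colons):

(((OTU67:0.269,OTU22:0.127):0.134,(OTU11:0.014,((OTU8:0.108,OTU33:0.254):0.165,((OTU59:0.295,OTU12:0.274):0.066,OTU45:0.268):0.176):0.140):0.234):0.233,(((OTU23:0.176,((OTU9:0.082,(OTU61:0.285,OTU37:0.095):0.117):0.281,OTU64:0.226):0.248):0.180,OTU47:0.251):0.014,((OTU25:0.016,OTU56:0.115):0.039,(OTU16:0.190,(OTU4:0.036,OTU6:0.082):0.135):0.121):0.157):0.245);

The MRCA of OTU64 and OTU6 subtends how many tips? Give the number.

The MRCA of OTU64 and OTU6 is the node subtending (((OTU23,((OTU9,(OTU61,OTU37)),OTU64)),OTU47),((OTU25,OTU56),(OTU16,(OTU4,OTU6)))).
That clade contains 11 terminal taxa: OTU16, OTU23, OTU25, OTU37, OTU4, OTU47, OTU56, OTU6, OTU61, OTU64, OTU9.

11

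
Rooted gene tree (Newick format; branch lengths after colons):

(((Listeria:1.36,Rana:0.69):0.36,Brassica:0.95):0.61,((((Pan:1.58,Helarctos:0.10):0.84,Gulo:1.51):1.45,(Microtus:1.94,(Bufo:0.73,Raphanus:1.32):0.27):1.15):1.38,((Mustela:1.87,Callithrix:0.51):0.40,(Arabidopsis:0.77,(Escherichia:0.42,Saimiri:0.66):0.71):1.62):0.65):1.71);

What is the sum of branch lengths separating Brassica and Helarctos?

7.04

The path runs Brassica → … → MRCA → … → Helarctos; the MRCA is the root of the tree.
Branch lengths along that path: 0.95 + 0.61 + 1.71 + 1.38 + 1.45 + 0.84 + 0.10 = 7.04.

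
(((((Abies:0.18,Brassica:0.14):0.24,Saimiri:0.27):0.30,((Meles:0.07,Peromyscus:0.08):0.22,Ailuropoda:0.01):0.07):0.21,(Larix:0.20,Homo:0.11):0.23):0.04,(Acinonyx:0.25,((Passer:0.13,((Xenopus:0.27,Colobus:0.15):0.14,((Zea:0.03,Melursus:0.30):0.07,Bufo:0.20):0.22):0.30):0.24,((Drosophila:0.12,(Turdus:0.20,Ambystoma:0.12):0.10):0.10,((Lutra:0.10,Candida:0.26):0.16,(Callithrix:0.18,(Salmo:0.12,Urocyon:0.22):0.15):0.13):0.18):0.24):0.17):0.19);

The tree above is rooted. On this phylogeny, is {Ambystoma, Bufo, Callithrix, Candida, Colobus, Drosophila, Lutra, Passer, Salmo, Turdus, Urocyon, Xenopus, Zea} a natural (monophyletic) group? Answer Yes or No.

No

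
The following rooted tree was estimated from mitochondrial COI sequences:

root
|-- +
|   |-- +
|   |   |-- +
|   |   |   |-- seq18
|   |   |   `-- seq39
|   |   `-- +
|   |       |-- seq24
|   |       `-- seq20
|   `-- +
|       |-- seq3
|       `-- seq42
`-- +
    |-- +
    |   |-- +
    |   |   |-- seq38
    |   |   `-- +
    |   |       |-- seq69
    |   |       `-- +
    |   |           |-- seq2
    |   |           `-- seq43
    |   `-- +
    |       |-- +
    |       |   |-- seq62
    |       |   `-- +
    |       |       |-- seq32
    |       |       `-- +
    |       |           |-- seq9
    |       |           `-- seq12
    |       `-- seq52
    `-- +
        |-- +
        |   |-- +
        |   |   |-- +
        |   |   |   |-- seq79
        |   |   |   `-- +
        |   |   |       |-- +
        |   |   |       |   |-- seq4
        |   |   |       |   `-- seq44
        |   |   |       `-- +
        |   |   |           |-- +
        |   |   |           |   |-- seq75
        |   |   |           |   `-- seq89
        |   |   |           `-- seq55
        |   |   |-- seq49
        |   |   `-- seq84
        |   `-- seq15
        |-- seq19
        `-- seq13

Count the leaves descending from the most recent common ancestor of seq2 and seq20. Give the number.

The MRCA of seq2 and seq20 is the root, so the clade is the entire tree.
That clade contains 26 terminal taxa: seq12, seq13, seq15, seq18, seq19, seq2, seq20, seq24, seq3, seq32, seq38, seq39, seq4, seq42, seq43, seq44, seq49, seq52, seq55, seq62, seq69, seq75, seq79, seq84, seq89, seq9.

26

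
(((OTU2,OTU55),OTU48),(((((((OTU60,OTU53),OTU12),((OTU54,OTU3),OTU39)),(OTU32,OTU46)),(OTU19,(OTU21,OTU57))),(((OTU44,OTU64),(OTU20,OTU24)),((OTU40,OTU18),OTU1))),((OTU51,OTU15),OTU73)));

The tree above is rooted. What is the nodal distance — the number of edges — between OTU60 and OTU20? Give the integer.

The MRCA of OTU60 and OTU20 is the node subtending ((((((OTU60,OTU53),OTU12),((OTU54,OTU3),OTU39)),(OTU32,OTU46)),(OTU19,(OTU21,OTU57))),(((OTU44,OTU64),(OTU20,OTU24)),((OTU40,OTU18),OTU1))).
From OTU60 up to that node: 6 branches. From OTU20 up to the same node: 4 branches. Total: 6 + 4 = 10.

10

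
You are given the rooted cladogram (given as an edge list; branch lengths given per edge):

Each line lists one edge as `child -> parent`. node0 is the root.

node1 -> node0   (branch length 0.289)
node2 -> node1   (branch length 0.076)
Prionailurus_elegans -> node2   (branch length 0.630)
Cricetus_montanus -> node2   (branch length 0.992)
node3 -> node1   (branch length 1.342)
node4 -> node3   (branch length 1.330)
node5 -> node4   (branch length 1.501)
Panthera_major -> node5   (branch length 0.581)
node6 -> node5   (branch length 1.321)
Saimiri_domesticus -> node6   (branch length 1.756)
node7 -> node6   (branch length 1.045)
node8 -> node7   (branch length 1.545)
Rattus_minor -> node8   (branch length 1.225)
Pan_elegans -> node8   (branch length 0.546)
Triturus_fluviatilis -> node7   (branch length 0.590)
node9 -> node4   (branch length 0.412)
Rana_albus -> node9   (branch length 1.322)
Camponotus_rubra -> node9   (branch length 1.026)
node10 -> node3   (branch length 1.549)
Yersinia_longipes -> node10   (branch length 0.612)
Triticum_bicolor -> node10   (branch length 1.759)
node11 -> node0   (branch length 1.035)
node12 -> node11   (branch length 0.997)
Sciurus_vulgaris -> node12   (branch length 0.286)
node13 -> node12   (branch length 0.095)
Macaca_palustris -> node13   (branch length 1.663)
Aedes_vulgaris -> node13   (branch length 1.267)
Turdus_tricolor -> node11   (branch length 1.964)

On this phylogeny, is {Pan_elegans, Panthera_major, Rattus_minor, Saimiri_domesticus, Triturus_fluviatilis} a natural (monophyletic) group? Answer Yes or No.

The most recent common ancestor of these taxa subtends (Panthera_major,(Saimiri_domesticus,((Rattus_minor,Pan_elegans),Triturus_fluviatilis))).
That clade has exactly 5 tips — every listed taxon and nothing else — so the group is monophyletic.

Yes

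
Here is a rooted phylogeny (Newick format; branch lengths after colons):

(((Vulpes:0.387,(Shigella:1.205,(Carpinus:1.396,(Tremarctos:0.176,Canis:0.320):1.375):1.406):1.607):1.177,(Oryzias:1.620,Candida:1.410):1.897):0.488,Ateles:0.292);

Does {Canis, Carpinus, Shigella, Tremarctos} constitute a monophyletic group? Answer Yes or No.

The most recent common ancestor of these taxa subtends (Shigella,(Carpinus,(Tremarctos,Canis))).
That clade has exactly 4 tips — every listed taxon and nothing else — so the group is monophyletic.

Yes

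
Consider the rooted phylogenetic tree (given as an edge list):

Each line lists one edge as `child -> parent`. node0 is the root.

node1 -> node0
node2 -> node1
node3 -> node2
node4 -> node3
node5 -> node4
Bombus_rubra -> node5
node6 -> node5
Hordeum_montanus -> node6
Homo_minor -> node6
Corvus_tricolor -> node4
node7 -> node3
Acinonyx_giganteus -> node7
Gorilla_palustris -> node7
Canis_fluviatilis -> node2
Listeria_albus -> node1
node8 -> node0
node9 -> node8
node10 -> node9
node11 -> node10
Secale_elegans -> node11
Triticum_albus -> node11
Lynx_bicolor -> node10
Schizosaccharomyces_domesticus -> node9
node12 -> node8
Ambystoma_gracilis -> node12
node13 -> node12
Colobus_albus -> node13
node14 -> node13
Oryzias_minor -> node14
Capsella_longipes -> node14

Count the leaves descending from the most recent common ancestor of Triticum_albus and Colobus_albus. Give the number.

The MRCA of Triticum_albus and Colobus_albus is the node subtending ((((Secale_elegans,Triticum_albus),Lynx_bicolor),Schizosaccharomyces_domesticus),(Ambystoma_gracilis,(Colobus_albus,(Oryzias_minor,Capsella_longipes)))).
That clade contains 8 terminal taxa: Ambystoma_gracilis, Capsella_longipes, Colobus_albus, Lynx_bicolor, Oryzias_minor, Schizosaccharomyces_domesticus, Secale_elegans, Triticum_albus.

8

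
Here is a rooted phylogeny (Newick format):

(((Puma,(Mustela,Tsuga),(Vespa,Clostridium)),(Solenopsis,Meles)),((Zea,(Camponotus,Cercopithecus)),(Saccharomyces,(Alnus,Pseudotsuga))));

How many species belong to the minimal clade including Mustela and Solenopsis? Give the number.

7

The MRCA of Mustela and Solenopsis is the node subtending ((Puma,(Mustela,Tsuga),(Vespa,Clostridium)),(Solenopsis,Meles)).
That clade contains 7 terminal taxa: Clostridium, Meles, Mustela, Puma, Solenopsis, Tsuga, Vespa.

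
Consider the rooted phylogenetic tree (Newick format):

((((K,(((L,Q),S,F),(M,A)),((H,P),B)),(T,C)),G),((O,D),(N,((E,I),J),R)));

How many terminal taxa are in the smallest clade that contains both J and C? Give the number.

The MRCA of J and C is the root, so the clade is the entire tree.
That clade contains 20 terminal taxa: A, B, C, D, E, F, G, H, I, J, K, L, M, N, O, P, Q, R, S, T.

20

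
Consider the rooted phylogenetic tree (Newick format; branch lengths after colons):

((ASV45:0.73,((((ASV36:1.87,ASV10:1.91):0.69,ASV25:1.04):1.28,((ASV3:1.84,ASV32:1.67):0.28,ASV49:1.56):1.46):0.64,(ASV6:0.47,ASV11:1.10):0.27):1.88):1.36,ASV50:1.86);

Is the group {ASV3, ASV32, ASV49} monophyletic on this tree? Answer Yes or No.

The most recent common ancestor of these taxa subtends ((ASV3,ASV32),ASV49).
That clade has exactly 3 tips — every listed taxon and nothing else — so the group is monophyletic.

Yes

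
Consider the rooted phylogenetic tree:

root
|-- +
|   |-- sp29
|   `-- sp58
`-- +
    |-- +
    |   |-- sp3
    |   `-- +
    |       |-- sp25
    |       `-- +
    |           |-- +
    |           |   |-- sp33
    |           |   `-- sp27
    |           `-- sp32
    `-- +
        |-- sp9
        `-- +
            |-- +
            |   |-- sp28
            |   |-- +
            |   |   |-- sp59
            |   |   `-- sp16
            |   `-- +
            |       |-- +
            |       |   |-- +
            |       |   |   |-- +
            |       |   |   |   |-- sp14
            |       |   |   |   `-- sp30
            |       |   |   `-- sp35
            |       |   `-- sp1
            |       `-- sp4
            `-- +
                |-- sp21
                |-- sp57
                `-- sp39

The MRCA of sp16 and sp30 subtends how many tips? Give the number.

The MRCA of sp16 and sp30 is the node subtending (sp28,(sp59,sp16),((((sp14,sp30),sp35),sp1),sp4)).
That clade contains 8 terminal taxa: sp1, sp14, sp16, sp28, sp30, sp35, sp4, sp59.

8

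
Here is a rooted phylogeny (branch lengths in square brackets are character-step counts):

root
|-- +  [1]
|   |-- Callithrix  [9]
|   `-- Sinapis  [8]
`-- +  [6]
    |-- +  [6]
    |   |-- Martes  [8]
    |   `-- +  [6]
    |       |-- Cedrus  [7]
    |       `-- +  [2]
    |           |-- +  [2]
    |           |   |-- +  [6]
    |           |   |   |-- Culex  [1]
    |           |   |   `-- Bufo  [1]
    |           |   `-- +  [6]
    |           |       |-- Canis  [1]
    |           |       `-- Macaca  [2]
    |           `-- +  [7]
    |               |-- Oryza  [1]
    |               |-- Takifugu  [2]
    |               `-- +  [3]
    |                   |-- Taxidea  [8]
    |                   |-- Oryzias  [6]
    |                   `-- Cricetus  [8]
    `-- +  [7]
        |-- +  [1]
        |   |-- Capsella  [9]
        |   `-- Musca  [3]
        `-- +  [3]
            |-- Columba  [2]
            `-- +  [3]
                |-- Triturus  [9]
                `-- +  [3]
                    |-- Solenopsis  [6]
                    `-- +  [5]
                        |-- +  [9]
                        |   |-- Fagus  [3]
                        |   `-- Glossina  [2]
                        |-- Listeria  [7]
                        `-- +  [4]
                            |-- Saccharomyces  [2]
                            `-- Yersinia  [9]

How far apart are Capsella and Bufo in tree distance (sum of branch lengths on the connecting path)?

The path runs Capsella → … → MRCA → … → Bufo; the MRCA is the node subtending ((Martes,(Cedrus,(((Culex,Bufo),(Canis,Macaca)),(Oryza,Takifugu,(Taxidea,Oryzias,Cricetus))))),((Capsella,Musca),(Columba,(Triturus,(Solenopsis,((Fagus,Glossina),Listeria,(Saccharomyces,Yersinia))))))).
Branch lengths along that path: 9 + 1 + 7 + 6 + 6 + 2 + 2 + 6 + 1 = 40.

40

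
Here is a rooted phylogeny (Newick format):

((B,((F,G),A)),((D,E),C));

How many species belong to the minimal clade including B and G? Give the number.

4

The MRCA of B and G is the node subtending (B,((F,G),A)).
That clade contains 4 terminal taxa: A, B, F, G.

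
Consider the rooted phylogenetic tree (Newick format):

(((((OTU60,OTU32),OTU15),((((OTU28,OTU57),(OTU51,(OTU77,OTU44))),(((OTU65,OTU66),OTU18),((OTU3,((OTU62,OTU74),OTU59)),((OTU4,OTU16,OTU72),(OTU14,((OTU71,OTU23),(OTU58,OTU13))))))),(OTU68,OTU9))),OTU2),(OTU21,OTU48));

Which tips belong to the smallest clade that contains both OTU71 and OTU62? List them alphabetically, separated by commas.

OTU13, OTU14, OTU16, OTU23, OTU3, OTU4, OTU58, OTU59, OTU62, OTU71, OTU72, OTU74

Tracing OTU71: it sits inside (OTU71,OTU23).
Tracing OTU62: it sits inside (OTU62,OTU74).
The smallest clade enclosing both is ((OTU3,((OTU62,OTU74),OTU59)),((OTU4,OTU16,OTU72),(OTU14,((OTU71,OTU23),(OTU58,OTU13))))); the answer is its 12 terminal taxa in alphabetical order.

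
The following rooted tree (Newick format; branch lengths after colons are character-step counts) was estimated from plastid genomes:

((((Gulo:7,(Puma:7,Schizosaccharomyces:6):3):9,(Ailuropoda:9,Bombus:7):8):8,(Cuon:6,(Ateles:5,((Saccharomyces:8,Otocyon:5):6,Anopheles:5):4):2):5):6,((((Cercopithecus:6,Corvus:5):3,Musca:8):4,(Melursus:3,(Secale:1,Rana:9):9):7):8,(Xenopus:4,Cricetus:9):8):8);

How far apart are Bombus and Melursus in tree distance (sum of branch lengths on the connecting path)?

The path runs Bombus → … → MRCA → … → Melursus; the MRCA is the root of the tree.
Branch lengths along that path: 7 + 8 + 8 + 6 + 8 + 8 + 7 + 3 = 55.

55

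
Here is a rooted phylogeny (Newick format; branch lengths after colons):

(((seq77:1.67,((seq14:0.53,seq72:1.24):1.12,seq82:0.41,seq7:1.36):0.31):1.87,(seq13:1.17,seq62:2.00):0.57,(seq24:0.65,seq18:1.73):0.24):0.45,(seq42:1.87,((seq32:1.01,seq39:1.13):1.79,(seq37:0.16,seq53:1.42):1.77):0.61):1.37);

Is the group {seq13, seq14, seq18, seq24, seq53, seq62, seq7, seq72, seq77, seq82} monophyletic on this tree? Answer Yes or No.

The MRCA of the listed taxa is the root, so the smallest clade containing them is the whole tree.
That clade also contains seq32, seq37, seq39, seq42, which are not in the proposed group, so the group is not monophyletic.

No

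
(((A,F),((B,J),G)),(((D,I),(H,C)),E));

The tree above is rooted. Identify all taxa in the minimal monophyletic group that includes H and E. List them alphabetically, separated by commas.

Tracing H: it sits inside (H,C).
Tracing E: it sits inside (((D,I),(H,C)),E).
The smallest clade enclosing both is (((D,I),(H,C)),E); the answer is its 5 terminal taxa in alphabetical order.

C, D, E, H, I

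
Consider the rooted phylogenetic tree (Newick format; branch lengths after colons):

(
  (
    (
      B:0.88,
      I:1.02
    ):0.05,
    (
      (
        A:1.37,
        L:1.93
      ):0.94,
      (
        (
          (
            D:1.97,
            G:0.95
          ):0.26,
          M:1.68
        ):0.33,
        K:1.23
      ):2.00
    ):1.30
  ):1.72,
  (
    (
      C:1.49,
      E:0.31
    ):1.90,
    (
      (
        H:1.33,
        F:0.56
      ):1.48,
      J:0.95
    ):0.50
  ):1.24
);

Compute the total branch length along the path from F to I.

The path runs F → … → MRCA → … → I; the MRCA is the root of the tree.
Branch lengths along that path: 0.56 + 1.48 + 0.50 + 1.24 + 1.72 + 0.05 + 1.02 = 6.57.

6.57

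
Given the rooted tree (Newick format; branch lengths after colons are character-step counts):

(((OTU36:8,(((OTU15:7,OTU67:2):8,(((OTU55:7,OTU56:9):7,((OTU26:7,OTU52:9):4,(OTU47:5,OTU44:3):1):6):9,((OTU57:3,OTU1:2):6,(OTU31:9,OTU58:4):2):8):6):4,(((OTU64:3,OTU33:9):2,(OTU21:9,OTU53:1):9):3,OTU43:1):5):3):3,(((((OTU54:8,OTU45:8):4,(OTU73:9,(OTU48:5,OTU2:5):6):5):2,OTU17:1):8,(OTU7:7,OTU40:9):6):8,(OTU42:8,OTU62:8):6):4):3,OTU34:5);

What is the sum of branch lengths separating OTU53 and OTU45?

The path runs OTU53 → … → MRCA → … → OTU45; the MRCA is the node subtending ((OTU36,(((OTU15,OTU67),(((OTU55,OTU56),((OTU26,OTU52),(OTU47,OTU44))),((OTU57,OTU1),(OTU31,OTU58)))),(((OTU64,OTU33),(OTU21,OTU53)),OTU43))),(((((OTU54,OTU45),(OTU73,(OTU48,OTU2))),OTU17),(OTU7,OTU40)),(OTU42,OTU62))).
Branch lengths along that path: 1 + 9 + 3 + 5 + 3 + 3 + 4 + 8 + 8 + 2 + 4 + 8 = 58.

58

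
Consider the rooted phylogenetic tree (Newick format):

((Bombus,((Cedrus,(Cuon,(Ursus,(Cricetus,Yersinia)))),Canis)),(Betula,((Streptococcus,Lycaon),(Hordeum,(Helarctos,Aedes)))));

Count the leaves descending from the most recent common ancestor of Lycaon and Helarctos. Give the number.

The MRCA of Lycaon and Helarctos is the node subtending ((Streptococcus,Lycaon),(Hordeum,(Helarctos,Aedes))).
That clade contains 5 terminal taxa: Aedes, Helarctos, Hordeum, Lycaon, Streptococcus.

5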